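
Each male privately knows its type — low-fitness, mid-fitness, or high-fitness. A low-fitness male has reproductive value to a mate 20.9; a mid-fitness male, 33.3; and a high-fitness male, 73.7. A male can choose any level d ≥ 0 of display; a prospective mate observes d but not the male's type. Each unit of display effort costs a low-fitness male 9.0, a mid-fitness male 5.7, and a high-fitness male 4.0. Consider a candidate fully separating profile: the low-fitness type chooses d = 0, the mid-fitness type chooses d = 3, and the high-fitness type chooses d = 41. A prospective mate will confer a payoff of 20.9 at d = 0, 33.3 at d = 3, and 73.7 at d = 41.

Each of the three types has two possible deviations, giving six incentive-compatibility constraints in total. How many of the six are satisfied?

Mid-fitness (own payoff 33.3 − 5.7×3 = 16.2): to d=0 gives 20.9 → profitable ✗; to d=41 gives 73.7 − 5.7×41 = -160 → no gain ✓.
Low-fitness (own payoff 20.9): to d=3 gives 33.3 − 9.0×3 = 6.3 → no gain ✓; to d=41 gives 73.7 − 9.0×41 = -295.3 → no gain ✓.
High-fitness (own payoff 73.7 − 4.0×41 = -90.3): to d=0 gives 20.9 → profitable ✗; to d=3 gives 33.3 − 4.0×3 = 21.3 → profitable ✗.
3 of the 6 constraints hold; not an equilibrium.

3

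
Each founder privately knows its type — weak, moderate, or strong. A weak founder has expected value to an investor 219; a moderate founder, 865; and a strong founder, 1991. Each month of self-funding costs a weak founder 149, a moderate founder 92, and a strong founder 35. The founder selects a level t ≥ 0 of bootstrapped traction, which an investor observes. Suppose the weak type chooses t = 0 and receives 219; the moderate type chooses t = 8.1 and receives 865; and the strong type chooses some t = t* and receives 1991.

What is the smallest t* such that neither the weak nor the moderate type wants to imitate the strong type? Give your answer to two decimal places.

20.34

Weak type (on-path payoff 219) won't mimic when 219 ≥ 1991 − 149·t*, i.e. t* ≥ 11.89.
Moderate type (on-path payoff 865 − 92×8.1 = 119.8) won't mimic when 119.8 ≥ 1991 − 92·t*, i.e. t* ≥ 20.34.
Both must hold, so t* = max(11.89, 20.34) = 20.34. The moderate type's constraint binds.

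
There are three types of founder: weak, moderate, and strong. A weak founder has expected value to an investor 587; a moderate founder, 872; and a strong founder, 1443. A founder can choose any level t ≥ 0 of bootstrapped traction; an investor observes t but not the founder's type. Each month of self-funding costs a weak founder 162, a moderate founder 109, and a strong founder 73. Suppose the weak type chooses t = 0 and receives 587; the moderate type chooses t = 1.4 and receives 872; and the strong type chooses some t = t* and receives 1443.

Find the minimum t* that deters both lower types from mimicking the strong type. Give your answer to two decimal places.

Moderate type (on-path payoff 872 − 109×1.4 = 719.4) won't mimic when 719.4 ≥ 1443 − 109·t*, i.e. t* ≥ 6.64.
Weak type (on-path payoff 587) won't mimic when 587 ≥ 1443 − 162·t*, i.e. t* ≥ 5.28.
Both must hold, so t* = max(5.28, 6.64) = 6.64. The moderate type's constraint binds.

6.64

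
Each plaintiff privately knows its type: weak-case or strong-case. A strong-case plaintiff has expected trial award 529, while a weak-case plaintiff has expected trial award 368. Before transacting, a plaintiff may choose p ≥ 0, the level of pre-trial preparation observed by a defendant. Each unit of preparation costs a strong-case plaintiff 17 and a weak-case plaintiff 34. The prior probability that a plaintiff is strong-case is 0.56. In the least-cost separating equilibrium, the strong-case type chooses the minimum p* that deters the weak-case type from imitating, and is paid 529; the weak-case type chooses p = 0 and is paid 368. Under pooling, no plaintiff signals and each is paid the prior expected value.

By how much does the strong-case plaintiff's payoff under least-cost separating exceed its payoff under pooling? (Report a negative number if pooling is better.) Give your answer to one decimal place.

-9.7

Least-cost separating signal: p* solves 368 = 529 − 34·p*, so p* = (529 − 368)/34 ≈ 4.7353.
Strong-case type's separating payoff: 529 − 17 × p* = 529 − 17 × (529 − 368)/34 = 529 − 2737/34 = 448.5.
Pooling payoff: 0.56 × 529 + 0.44 × 368 = 458.16.
Difference: 448.5 − 458.16 = -9.66, i.e. -9.7 to one decimal place.
The strong-case type would prefer the pooling outcome.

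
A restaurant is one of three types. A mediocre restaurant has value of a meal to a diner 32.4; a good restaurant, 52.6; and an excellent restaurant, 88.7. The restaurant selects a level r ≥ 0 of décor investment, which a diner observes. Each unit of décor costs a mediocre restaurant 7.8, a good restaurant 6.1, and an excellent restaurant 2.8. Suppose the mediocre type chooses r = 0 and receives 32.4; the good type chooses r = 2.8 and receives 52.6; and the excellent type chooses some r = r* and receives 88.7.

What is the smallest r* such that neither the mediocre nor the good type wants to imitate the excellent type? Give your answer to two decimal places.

8.72

Good type (on-path payoff 52.6 − 6.1×2.8 = 35.52) won't mimic when 35.52 ≥ 88.7 − 6.1·r*, i.e. r* ≥ 8.72.
Mediocre type (on-path payoff 32.4) won't mimic when 32.4 ≥ 88.7 − 7.8·r*, i.e. r* ≥ 7.22.
Both must hold, so r* = max(7.22, 8.72) = 8.72. The good type's constraint binds.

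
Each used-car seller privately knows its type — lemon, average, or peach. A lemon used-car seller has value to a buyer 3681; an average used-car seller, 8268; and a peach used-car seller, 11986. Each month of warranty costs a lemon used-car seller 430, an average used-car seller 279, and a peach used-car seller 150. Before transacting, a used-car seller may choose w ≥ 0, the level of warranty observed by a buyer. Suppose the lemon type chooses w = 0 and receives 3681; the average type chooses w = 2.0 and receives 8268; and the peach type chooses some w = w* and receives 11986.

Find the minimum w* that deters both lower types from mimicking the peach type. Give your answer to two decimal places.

Lemon type (on-path payoff 3681) won't mimic when 3681 ≥ 11986 − 430·w*, i.e. w* ≥ 19.31.
Average type (on-path payoff 8268 − 279×2.0 = 7710) won't mimic when 7710 ≥ 11986 − 279·w*, i.e. w* ≥ 15.33.
Both must hold, so w* = max(19.31, 15.33) = 19.31. The lemon type's constraint binds.

19.31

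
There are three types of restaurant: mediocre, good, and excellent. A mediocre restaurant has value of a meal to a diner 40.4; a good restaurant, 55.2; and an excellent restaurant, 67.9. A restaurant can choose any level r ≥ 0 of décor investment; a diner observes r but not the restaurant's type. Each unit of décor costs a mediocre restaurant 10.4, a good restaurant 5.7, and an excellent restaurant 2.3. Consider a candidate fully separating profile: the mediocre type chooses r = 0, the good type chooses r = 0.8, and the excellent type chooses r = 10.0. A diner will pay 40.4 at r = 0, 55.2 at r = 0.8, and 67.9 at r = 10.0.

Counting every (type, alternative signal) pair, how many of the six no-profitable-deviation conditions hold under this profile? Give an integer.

4

Good (own payoff 55.2 − 5.7×0.8 = 50.64): to r=0 gives 40.4 → no gain ✓; to r=10.0 gives 67.9 − 5.7×10.0 = 10.9 → no gain ✓.
Excellent (own payoff 67.9 − 2.3×10.0 = 44.9): to r=0 gives 40.4 → no gain ✓; to r=0.8 gives 55.2 − 2.3×0.8 = 53.36 → profitable ✗.
Mediocre (own payoff 40.4): to r=0.8 gives 55.2 − 10.4×0.8 = 46.88 → profitable ✗; to r=10.0 gives 67.9 − 10.4×10.0 = -36.1 → no gain ✓.
4 of the 6 constraints hold; not an equilibrium.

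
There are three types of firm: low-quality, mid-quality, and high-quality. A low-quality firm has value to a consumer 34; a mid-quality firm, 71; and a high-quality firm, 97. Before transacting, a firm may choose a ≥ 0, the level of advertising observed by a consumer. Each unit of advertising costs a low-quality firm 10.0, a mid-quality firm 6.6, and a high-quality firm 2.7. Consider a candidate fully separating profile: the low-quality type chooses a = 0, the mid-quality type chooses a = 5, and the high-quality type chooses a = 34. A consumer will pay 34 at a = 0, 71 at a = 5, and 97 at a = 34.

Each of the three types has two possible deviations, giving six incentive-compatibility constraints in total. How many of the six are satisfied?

Low-quality (own payoff 34): to a=5 gives 71 − 10.0×5 = 21 → no gain ✓; to a=34 gives 97 − 10.0×34 = -243 → no gain ✓.
High-quality (own payoff 97 − 2.7×34 = 5.2): to a=0 gives 34 → profitable ✗; to a=5 gives 71 − 2.7×5 = 57.5 → profitable ✗.
Mid-quality (own payoff 71 − 6.6×5 = 38): to a=0 gives 34 → no gain ✓; to a=34 gives 97 − 6.6×34 = -127.4 → no gain ✓.
4 of the 6 constraints hold; not an equilibrium.

4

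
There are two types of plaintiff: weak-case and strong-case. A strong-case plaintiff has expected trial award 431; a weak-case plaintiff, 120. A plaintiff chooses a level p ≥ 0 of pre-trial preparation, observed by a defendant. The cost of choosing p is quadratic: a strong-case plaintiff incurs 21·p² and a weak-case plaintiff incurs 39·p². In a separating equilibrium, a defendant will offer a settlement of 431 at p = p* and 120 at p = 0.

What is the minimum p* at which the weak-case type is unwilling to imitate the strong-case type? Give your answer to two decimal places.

The weak-case type at p = 0 receives 120; imitating at p* yields 431 − 39·p*².
Indifference: 120 = 431 − 39·p*², so p*² = (431 − 120) / 39 ≈ 7.9744.
p* = √7.9744 ≈ 2.82.

2.82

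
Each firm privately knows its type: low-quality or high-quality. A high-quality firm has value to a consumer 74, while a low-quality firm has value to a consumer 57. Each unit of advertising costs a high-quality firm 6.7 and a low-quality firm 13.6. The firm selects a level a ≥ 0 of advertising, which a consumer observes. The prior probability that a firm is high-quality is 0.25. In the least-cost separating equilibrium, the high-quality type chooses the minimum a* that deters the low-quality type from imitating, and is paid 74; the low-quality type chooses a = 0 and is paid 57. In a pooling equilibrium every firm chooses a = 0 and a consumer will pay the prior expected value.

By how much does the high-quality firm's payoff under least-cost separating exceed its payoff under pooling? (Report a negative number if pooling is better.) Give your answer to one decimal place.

4.4

Least-cost separating signal: a* solves 57 = 74 − 13.6·a*, so a* = (74 − 57)/13.6 = 1.25.
High-quality type's separating payoff: 74 − 6.7 × a* = 74 − 6.7 × (74 − 57)/13.6 = 74 − 113.9/13.6 = 65.625.
Pooling payoff: 0.25 × 74 + 0.75 × 57 = 61.25.
Difference: 65.625 − 61.25 = 4.375, i.e. 4.4 to one decimal place.
The high-quality type prefers to separate.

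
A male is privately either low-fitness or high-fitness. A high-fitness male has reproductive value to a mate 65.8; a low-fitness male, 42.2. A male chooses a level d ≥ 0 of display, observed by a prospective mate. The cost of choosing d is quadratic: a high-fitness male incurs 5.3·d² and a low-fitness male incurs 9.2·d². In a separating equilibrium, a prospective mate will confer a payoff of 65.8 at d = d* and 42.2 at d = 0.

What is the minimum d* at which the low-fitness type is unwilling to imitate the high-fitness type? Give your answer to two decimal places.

1.60

The low-fitness type at d = 0 receives 42.2; imitating at d* yields 65.8 − 9.2·d*².
Indifference: 42.2 = 65.8 − 9.2·d*², so d*² = (65.8 − 42.2) / 9.2 ≈ 2.5652.
d* = √2.5652 ≈ 1.60.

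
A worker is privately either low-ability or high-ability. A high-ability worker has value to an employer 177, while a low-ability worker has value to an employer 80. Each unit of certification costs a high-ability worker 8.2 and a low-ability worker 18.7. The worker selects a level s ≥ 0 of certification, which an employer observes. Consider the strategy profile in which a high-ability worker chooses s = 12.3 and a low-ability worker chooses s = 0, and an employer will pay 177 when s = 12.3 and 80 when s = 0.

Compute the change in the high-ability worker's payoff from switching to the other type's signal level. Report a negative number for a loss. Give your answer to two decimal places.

3.86

Playing s = 12.3 the high-ability worker receives 177 − 8.2 × 12.3 = 76.14.
Deviating to s = 0 yields 80 instead.
Gain from deviating: 80 − 76.14 = 3.86.
The gain is positive, so the high-ability type's incentive-compatibility constraint is violated — this profile is not a separating equilibrium.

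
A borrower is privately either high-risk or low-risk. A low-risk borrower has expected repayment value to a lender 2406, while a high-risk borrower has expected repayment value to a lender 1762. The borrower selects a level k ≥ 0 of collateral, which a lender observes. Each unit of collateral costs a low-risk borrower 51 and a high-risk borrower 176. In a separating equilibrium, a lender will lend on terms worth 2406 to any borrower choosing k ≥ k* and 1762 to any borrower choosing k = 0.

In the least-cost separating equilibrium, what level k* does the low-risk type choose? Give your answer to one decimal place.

3.7

A high-risk borrower choosing k = 0 receives 1762.
Imitating at k* instead would pay 2406 at cost 176·k*, netting 2406 − 176·k*.
Indifference: 1762 = 2406 − 176·k*, so k* = (2406 − 1762) / 176 ≈ 3.7.
At k* the high-risk type's incentive constraint just binds; the low-risk type strictly prefers k* since its per-unit cost is lower.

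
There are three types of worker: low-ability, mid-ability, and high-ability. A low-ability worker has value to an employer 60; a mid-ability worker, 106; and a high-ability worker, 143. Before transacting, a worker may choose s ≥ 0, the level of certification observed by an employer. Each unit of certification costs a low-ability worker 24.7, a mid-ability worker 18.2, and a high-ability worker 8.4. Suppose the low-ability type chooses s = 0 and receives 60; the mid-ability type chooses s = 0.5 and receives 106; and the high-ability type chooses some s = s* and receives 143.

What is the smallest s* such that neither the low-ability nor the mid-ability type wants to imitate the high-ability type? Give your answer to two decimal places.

Mid-ability type (on-path payoff 106 − 18.2×0.5 = 96.9) won't mimic when 96.9 ≥ 143 − 18.2·s*, i.e. s* ≥ 2.53.
Low-ability type (on-path payoff 60) won't mimic when 60 ≥ 143 − 24.7·s*, i.e. s* ≥ 3.36.
Both must hold, so s* = max(3.36, 2.53) = 3.36. The low-ability type's constraint binds.

3.36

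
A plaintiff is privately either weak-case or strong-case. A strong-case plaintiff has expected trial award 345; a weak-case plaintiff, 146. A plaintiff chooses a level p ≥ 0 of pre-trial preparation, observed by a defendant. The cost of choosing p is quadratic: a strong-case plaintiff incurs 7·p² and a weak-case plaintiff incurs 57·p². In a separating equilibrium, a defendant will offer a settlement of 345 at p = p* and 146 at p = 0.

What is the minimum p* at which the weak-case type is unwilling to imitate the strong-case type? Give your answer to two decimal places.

The weak-case type at p = 0 receives 146; imitating at p* yields 345 − 57·p*².
Indifference: 146 = 345 − 57·p*², so p*² = (345 − 146) / 57 ≈ 3.4912.
p* = √3.4912 ≈ 1.87.

1.87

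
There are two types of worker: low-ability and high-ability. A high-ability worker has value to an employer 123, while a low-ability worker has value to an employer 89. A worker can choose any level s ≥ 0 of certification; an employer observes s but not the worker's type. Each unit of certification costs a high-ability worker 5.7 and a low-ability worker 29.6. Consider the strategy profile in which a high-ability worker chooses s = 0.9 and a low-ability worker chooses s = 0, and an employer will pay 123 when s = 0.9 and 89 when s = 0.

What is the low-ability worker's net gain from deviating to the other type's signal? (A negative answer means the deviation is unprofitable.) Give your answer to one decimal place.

7.4

Playing s = 0 the low-ability worker receives 89.
Deviating to s = 0.9 brings payment 123 at cost 29.6 × 0.9 = 26.64, netting 96.36.
Gain from deviating: 96.36 − 89 = 7.36, i.e. 7.4 to one decimal place.
The gain is positive, so the low-ability type's incentive-compatibility constraint is violated — this profile is not a separating equilibrium.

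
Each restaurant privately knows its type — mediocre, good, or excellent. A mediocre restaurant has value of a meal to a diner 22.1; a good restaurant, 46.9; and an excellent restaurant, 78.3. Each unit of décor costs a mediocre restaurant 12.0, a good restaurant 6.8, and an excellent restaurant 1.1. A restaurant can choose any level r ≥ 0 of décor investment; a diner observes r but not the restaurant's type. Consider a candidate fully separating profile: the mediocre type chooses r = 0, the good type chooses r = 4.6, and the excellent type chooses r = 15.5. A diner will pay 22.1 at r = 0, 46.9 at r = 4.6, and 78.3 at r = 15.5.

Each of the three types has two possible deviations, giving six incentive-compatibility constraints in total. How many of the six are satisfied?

Mediocre (own payoff 22.1): to r=4.6 gives 46.9 − 12.0×4.6 = -8.3 → no gain ✓; to r=15.5 gives 78.3 − 12.0×15.5 = -107.7 → no gain ✓.
Good (own payoff 46.9 − 6.8×4.6 = 15.62): to r=0 gives 22.1 → profitable ✗; to r=15.5 gives 78.3 − 6.8×15.5 = -27.1 → no gain ✓.
Excellent (own payoff 78.3 − 1.1×15.5 = 61.25): to r=0 gives 22.1 → no gain ✓; to r=4.6 gives 46.9 − 1.1×4.6 = 41.84 → no gain ✓.
5 of the 6 constraints hold; not an equilibrium.

5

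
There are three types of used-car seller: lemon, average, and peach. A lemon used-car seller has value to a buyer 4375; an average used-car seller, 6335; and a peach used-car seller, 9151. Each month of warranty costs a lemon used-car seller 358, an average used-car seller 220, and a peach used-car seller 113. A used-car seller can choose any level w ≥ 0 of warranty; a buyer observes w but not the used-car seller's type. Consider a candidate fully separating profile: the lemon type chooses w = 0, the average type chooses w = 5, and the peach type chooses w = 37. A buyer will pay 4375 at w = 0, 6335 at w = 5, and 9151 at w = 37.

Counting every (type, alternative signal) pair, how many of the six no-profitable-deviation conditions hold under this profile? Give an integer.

4

Peach (own payoff 9151 − 113×37 = 4970): to w=0 gives 4375 → no gain ✓; to w=5 gives 6335 − 113×5 = 5770 → profitable ✗.
Lemon (own payoff 4375): to w=5 gives 6335 − 358×5 = 4545 → profitable ✗; to w=37 gives 9151 − 358×37 = -4095 → no gain ✓.
Average (own payoff 6335 − 220×5 = 5235): to w=0 gives 4375 → no gain ✓; to w=37 gives 9151 − 220×37 = 1011 → no gain ✓.
4 of the 6 constraints hold; not an equilibrium.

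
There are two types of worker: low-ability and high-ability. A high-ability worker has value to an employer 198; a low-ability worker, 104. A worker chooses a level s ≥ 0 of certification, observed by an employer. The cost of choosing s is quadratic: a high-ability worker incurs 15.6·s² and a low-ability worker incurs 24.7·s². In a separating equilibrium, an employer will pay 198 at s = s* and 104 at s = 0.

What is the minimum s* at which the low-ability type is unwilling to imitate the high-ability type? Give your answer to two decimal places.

The low-ability type at s = 0 receives 104; imitating at s* yields 198 − 24.7·s*².
Indifference: 104 = 198 − 24.7·s*², so s*² = (198 − 104) / 24.7 ≈ 3.8057.
s* = √3.8057 ≈ 1.95.

1.95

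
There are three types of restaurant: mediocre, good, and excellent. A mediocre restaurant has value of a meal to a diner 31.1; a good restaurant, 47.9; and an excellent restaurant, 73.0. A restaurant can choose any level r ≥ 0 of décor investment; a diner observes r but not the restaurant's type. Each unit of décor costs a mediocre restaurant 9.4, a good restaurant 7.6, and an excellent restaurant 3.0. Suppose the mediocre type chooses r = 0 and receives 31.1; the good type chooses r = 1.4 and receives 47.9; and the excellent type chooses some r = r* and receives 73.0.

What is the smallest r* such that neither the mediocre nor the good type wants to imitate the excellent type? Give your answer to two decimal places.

4.70

Mediocre type (on-path payoff 31.1) won't mimic when 31.1 ≥ 73.0 − 9.4·r*, i.e. r* ≥ 4.46.
Good type (on-path payoff 47.9 − 7.6×1.4 = 37.26) won't mimic when 37.26 ≥ 73.0 − 7.6·r*, i.e. r* ≥ 4.70.
Both must hold, so r* = max(4.46, 4.70) = 4.70. The good type's constraint binds.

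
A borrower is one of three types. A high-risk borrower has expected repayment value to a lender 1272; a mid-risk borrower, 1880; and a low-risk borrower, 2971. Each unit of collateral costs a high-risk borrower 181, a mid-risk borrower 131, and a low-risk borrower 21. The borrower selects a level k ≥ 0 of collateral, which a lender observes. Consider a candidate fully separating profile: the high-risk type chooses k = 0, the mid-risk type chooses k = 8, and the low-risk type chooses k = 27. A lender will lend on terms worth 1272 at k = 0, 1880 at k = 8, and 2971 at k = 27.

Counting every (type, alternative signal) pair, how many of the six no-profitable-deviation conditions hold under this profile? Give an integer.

High-risk (own payoff 1272): to k=8 gives 1880 − 181×8 = 432 → no gain ✓; to k=27 gives 2971 − 181×27 = -1916 → no gain ✓.
Low-risk (own payoff 2971 − 21×27 = 2404): to k=0 gives 1272 → no gain ✓; to k=8 gives 1880 − 21×8 = 1712 → no gain ✓.
Mid-risk (own payoff 1880 − 131×8 = 832): to k=0 gives 1272 → profitable ✗; to k=27 gives 2971 − 131×27 = -566 → no gain ✓.
5 of the 6 constraints hold; not an equilibrium.

5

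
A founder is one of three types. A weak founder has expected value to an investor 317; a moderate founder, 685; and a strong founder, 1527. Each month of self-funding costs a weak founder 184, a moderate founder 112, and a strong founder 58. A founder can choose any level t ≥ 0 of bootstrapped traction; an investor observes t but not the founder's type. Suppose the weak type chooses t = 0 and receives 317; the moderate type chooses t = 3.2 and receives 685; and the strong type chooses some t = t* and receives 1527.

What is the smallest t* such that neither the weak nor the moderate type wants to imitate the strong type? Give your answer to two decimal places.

Weak type (on-path payoff 317) won't mimic when 317 ≥ 1527 − 184·t*, i.e. t* ≥ 6.58.
Moderate type (on-path payoff 685 − 112×3.2 = 326.6) won't mimic when 326.6 ≥ 1527 − 112·t*, i.e. t* ≥ 10.72.
Both must hold, so t* = max(6.58, 10.72) = 10.72. The moderate type's constraint binds.

10.72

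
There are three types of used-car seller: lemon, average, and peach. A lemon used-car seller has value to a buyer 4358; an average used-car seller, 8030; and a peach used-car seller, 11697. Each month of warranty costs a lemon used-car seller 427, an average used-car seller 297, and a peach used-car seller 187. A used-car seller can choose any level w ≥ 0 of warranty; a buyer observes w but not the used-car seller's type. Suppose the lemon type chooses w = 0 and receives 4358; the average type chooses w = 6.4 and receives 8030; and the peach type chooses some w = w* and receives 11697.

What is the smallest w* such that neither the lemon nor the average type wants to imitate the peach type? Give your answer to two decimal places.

Lemon type (on-path payoff 4358) won't mimic when 4358 ≥ 11697 − 427·w*, i.e. w* ≥ 17.19.
Average type (on-path payoff 8030 − 297×6.4 = 6129.2) won't mimic when 6129.2 ≥ 11697 − 297·w*, i.e. w* ≥ 18.75.
Both must hold, so w* = max(17.19, 18.75) = 18.75. The average type's constraint binds.

18.75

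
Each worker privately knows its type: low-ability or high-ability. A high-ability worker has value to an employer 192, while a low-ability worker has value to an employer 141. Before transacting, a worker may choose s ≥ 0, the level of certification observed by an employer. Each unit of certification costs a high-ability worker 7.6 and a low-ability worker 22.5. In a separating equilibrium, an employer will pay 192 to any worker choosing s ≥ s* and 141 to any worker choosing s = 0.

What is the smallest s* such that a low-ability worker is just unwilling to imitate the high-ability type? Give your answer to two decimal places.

2.27

A low-ability worker choosing s = 0 receives 141.
Imitating at s* instead would pay 192 at cost 22.5·s*, netting 192 − 22.5·s*.
Indifference: 141 = 192 − 22.5·s*, so s* = (192 − 141) / 22.5 ≈ 2.27.
This is the low-ability type's binding incentive-compatibility constraint; any s ≥ 2.27 sustains separation on that side.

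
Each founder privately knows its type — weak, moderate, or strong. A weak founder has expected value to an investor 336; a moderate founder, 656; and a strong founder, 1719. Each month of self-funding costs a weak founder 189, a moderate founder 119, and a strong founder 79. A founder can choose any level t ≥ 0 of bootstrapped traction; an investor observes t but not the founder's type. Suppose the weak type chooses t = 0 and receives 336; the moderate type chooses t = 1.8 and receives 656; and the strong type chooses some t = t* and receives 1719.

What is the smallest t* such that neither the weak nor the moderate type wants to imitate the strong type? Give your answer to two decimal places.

10.73

Moderate type (on-path payoff 656 − 119×1.8 = 441.8) won't mimic when 441.8 ≥ 1719 − 119·t*, i.e. t* ≥ 10.73.
Weak type (on-path payoff 336) won't mimic when 336 ≥ 1719 − 189·t*, i.e. t* ≥ 7.32.
Both must hold, so t* = max(7.32, 10.73) = 10.73. The moderate type's constraint binds.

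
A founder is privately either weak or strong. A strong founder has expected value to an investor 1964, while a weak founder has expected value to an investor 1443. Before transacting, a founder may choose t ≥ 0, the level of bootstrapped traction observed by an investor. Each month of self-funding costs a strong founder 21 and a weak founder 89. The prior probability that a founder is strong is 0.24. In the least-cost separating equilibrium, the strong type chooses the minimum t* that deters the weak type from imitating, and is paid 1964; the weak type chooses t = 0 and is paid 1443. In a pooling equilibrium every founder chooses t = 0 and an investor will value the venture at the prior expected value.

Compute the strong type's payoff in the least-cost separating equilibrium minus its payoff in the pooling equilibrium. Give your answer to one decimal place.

Least-cost separating signal: t* solves 1443 = 1964 − 89·t*, so t* = (1964 − 1443)/89 ≈ 5.8539.
Strong type's separating payoff: 1964 − 21 × t* = 1964 − 21 × (1964 − 1443)/89 = 1964 − 10941/89 ≈ 1841.067.
Pooling payoff: 0.24 × 1964 + 0.76 × 1443 = 1568.04.
Difference: 1841.067 − 1568.04 = 273.027, i.e. 273.0 to one decimal place.
The strong type prefers to separate.

273.0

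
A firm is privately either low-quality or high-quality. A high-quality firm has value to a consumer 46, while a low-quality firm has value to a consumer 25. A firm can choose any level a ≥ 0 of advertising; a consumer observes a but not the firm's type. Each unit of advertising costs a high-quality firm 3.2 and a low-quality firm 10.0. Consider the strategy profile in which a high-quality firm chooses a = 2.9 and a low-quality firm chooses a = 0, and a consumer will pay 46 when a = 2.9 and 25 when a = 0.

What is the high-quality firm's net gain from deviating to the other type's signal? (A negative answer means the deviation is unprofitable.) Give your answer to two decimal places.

Playing a = 2.9 the high-quality firm receives 46 − 3.2 × 2.9 = 36.72.
Deviating to a = 0 yields 25 instead.
Gain from deviating: 25 − 36.72 = -11.72.
The gain is negative, so the high-quality type's incentive-compatibility constraint is satisfied.

-11.72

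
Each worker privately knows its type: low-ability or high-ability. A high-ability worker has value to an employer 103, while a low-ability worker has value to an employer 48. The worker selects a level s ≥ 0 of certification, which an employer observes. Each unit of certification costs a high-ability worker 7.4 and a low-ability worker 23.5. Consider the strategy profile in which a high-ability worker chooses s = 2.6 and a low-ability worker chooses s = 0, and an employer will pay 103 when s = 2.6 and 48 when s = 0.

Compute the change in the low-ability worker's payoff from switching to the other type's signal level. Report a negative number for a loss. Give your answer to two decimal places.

Playing s = 0 the low-ability worker receives 48.
Deviating to s = 2.6 brings payment 103 at cost 23.5 × 2.6 = 61.1, netting 41.9.
Gain from deviating: 41.9 − 48 = -6.10.
The gain is negative, so the low-ability type's incentive-compatibility constraint is satisfied.

-6.10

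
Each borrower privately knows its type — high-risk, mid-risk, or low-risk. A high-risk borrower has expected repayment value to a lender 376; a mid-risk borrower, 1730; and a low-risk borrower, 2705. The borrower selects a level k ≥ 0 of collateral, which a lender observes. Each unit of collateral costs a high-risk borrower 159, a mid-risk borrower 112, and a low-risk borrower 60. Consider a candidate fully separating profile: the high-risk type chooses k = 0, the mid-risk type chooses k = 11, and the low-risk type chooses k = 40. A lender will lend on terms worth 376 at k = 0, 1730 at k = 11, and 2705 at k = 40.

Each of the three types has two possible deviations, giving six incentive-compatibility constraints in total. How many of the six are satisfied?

Mid-risk (own payoff 1730 − 112×11 = 498): to k=0 gives 376 → no gain ✓; to k=40 gives 2705 − 112×40 = -1775 → no gain ✓.
Low-risk (own payoff 2705 − 60×40 = 305): to k=0 gives 376 → profitable ✗; to k=11 gives 1730 − 60×11 = 1070 → profitable ✗.
High-risk (own payoff 376): to k=11 gives 1730 − 159×11 = -19 → no gain ✓; to k=40 gives 2705 − 159×40 = -3655 → no gain ✓.
4 of the 6 constraints hold; not an equilibrium.

4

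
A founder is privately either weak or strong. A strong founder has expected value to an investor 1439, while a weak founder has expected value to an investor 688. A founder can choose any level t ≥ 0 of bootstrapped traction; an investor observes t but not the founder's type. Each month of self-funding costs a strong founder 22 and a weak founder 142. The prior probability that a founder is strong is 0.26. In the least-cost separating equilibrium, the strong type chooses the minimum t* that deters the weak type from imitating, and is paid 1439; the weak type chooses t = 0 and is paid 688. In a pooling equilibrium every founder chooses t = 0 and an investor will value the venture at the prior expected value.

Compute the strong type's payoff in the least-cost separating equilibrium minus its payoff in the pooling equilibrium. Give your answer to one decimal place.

Least-cost separating signal: t* solves 688 = 1439 − 142·t*, so t* = (1439 − 688)/142 ≈ 5.2887.
Strong type's separating payoff: 1439 − 22 × t* = 1439 − 22 × (1439 − 688)/142 = 1439 − 16522/142 ≈ 1322.648.
Pooling payoff: 0.26 × 1439 + 0.74 × 688 = 883.26.
Difference: 1322.648 − 883.26 = 439.388, i.e. 439.4 to one decimal place.
The strong type prefers to separate.

439.4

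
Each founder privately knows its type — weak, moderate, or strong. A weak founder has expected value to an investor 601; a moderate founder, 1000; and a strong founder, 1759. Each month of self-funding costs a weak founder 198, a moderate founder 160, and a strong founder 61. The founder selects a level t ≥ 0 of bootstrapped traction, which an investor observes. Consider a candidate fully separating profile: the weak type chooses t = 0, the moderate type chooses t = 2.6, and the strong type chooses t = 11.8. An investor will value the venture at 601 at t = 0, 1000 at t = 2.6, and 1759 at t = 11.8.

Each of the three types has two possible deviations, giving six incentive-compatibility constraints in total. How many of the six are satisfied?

Strong (own payoff 1759 − 61×11.8 = 1039.2): to t=0 gives 601 → no gain ✓; to t=2.6 gives 1000 − 61×2.6 = 841.4 → no gain ✓.
Moderate (own payoff 1000 − 160×2.6 = 584): to t=0 gives 601 → profitable ✗; to t=11.8 gives 1759 − 160×11.8 = -129 → no gain ✓.
Weak (own payoff 601): to t=2.6 gives 1000 − 198×2.6 = 485.2 → no gain ✓; to t=11.8 gives 1759 − 198×11.8 = -577.4 → no gain ✓.
5 of the 6 constraints hold; not an equilibrium.

5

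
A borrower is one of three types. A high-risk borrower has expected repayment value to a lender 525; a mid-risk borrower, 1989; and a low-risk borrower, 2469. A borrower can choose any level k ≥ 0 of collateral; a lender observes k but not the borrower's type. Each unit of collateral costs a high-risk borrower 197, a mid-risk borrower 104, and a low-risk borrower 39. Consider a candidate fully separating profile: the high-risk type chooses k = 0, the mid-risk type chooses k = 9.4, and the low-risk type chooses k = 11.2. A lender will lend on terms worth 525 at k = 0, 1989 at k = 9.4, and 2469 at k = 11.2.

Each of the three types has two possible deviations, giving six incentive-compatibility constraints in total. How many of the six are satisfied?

5

Low-risk (own payoff 2469 − 39×11.2 = 2032.2): to k=0 gives 525 → no gain ✓; to k=9.4 gives 1989 − 39×9.4 = 1622.4 → no gain ✓.
High-risk (own payoff 525): to k=9.4 gives 1989 − 197×9.4 = 137.2 → no gain ✓; to k=11.2 gives 2469 − 197×11.2 = 262.6 → no gain ✓.
Mid-risk (own payoff 1989 − 104×9.4 = 1011.4): to k=0 gives 525 → no gain ✓; to k=11.2 gives 2469 − 104×11.2 = 1304.2 → profitable ✗.
5 of the 6 constraints hold; not an equilibrium.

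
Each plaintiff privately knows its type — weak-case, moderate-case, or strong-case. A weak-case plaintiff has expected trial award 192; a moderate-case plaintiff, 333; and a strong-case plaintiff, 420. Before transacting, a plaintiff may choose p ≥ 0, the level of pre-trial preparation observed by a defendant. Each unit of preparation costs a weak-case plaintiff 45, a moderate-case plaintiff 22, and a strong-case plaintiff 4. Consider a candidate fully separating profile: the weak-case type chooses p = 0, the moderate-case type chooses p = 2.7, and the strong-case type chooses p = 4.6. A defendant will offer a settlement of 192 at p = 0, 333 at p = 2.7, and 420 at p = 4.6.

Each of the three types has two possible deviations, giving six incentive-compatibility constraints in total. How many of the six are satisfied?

3

Weak-case (own payoff 192): to p=2.7 gives 333 − 45×2.7 = 211.5 → profitable ✗; to p=4.6 gives 420 − 45×4.6 = 213 → profitable ✗.
Strong-case (own payoff 420 − 4×4.6 = 401.6): to p=0 gives 192 → no gain ✓; to p=2.7 gives 333 − 4×2.7 = 322.2 → no gain ✓.
Moderate-case (own payoff 333 − 22×2.7 = 273.6): to p=0 gives 192 → no gain ✓; to p=4.6 gives 420 − 22×4.6 = 318.8 → profitable ✗.
3 of the 6 constraints hold; not an equilibrium.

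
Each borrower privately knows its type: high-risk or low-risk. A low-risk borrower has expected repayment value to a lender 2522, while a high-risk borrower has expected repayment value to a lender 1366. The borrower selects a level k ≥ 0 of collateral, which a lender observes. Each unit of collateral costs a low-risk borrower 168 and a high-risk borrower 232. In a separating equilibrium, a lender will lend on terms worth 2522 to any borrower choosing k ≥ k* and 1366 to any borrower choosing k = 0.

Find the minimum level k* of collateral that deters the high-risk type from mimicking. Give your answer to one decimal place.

A high-risk borrower choosing k = 0 receives 1366.
Imitating at k* instead would pay 2522 at cost 232·k*, netting 2522 − 232·k*.
Indifference: 1366 = 2522 − 232·k*, so k* = (2522 − 1366) / 232 ≈ 5.0.
At k* the high-risk type's incentive constraint just binds; the low-risk type strictly prefers k* since its per-unit cost is lower.

5.0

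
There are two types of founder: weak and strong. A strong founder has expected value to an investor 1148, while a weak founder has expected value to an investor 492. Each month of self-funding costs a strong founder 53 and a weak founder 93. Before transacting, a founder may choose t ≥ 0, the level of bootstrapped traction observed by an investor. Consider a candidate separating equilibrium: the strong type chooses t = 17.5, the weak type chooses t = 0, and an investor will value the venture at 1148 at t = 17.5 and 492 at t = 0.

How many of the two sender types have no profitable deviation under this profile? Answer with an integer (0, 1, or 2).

Weak type: stay at 0 → 492; mimic → 1148 − 93 × 17.5 = -479.5. IC holds (492 ≥ -479.5).
Strong type: signal → 1148 − 53 × 17.5 = 220.5; deviate to 0 → 492. IC fails (220.5 < 492).
1 of 2 constraints hold, so this profile is not an equilibrium.

1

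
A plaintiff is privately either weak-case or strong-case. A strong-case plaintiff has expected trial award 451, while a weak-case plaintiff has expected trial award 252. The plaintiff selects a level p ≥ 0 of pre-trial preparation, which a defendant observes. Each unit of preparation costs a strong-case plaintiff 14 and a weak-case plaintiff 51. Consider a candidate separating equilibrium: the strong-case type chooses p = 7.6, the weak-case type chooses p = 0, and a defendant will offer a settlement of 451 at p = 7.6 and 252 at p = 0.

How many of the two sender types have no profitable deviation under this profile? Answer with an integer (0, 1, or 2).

Weak-case type: stay at 0 → 252; mimic → 451 − 51 × 7.6 = 63.4. IC holds (252 ≥ 63.4).
Strong-case type: signal → 451 − 14 × 7.6 = 344.6; deviate to 0 → 252. IC holds (344.6 ≥ 252).
2 of 2 constraints hold, so this is a separating equilibrium.

2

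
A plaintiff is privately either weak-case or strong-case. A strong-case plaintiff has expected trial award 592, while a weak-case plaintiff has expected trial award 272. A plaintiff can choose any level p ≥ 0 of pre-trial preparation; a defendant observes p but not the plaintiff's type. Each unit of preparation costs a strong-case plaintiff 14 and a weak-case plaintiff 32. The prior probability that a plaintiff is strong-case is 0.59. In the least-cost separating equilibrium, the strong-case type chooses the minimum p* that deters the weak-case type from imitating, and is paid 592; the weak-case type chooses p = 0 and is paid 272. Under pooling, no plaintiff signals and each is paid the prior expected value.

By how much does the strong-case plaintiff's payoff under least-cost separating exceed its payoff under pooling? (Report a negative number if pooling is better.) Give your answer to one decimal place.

Least-cost separating signal: p* solves 272 = 592 − 32·p*, so p* = (592 − 272)/32 = 10.
Strong-case type's separating payoff: 592 − 14 × p* = 592 − 14 × (592 − 272)/32 = 592 − 4480/32 = 452.
Pooling payoff: 0.59 × 592 + 0.41 × 272 = 460.8.
Difference: 452 − 460.8 = -8.8.
The strong-case type would prefer the pooling outcome.

-8.8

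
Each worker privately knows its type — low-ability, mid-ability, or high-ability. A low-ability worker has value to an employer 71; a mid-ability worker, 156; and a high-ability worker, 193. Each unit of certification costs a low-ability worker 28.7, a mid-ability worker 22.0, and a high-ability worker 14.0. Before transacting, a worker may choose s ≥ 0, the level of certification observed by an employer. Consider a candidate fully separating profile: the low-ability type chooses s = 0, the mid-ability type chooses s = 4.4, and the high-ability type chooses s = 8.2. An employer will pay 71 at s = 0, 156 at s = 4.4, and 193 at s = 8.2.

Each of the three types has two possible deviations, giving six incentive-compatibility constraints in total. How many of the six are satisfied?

Low-ability (own payoff 71): to s=4.4 gives 156 − 28.7×4.4 = 29.72 → no gain ✓; to s=8.2 gives 193 − 28.7×8.2 = -42.34 → no gain ✓.
High-ability (own payoff 193 − 14.0×8.2 = 78.2): to s=0 gives 71 → no gain ✓; to s=4.4 gives 156 − 14.0×4.4 = 94.4 → profitable ✗.
Mid-ability (own payoff 156 − 22.0×4.4 = 59.2): to s=0 gives 71 → profitable ✗; to s=8.2 gives 193 − 22.0×8.2 = 12.6 → no gain ✓.
4 of the 6 constraints hold; not an equilibrium.

4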